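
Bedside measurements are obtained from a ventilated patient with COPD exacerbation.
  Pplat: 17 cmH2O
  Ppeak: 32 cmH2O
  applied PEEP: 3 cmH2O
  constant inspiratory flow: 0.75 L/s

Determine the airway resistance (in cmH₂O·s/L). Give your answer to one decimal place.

Raw = (PIP − Pplat) / flow = (32 − 17) / 0.75 = 15.0 / 0.75 = 20.0 cmH2O·s/L.

20.0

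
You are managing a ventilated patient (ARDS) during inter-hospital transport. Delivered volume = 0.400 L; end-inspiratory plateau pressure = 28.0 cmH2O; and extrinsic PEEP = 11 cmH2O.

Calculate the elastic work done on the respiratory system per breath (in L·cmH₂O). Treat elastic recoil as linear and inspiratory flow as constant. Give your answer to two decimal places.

3.40

Elastic work ≈ ½ × (Pplat − PEEP) × Vt = 0.5 × (28.0 − 11) × 0.400 L = 0.5 × 17.0 × 0.400 = 3.4 L·cmH2O.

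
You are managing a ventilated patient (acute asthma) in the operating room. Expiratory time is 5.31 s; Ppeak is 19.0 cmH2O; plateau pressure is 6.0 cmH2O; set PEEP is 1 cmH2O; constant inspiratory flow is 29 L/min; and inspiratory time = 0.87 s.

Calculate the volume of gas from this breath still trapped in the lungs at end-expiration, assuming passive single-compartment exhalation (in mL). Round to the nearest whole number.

Flow: 29 L/min ÷ 60 = 0.4833 L/s.
Vt = flow × Ti = 0.4833 L/s × 0.87 s × 1000 mL/L = 420.47 mL.
R = (PIP − Pplat)/V̇ = (19.0 − 6.0) / 0.4833 = 13.0/0.4833 = 26.898 cmH2O·s/L.
C = Vt/(Pplat − PEEP) = 420.47 / (6.0 − 1) = 420.47/5.0 = 84.094 mL/cmH2O.
τ = R × C = 26.898 × 0.08409 L/cmH2O = 2.262 s.
Fraction remaining = e^(−Te/τ) = e^(−5.31/2.262) = 0.09561.
Trapped volume = 420.47 × 0.09561 = 40.201 mL.

40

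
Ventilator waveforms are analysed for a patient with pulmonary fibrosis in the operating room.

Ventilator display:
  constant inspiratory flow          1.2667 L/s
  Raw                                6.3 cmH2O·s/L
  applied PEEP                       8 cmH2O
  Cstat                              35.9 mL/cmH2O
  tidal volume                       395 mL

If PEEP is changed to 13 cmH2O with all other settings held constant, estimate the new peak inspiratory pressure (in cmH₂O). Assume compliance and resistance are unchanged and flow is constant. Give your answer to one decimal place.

PIP = Vt/C + R·V̇ + PEEP (constant-flow equation of motion).
Only the baseline term changes: ΔPIP = ΔPEEP = 13 − 8 = 5.0 cmH2O.
Original PIP = 395/35.9 + 6.3×1.2667 + 8 = 26.983 cmH2O; new PIP = 26.983 + (5.0) = 31.983 cmH2O.

32.0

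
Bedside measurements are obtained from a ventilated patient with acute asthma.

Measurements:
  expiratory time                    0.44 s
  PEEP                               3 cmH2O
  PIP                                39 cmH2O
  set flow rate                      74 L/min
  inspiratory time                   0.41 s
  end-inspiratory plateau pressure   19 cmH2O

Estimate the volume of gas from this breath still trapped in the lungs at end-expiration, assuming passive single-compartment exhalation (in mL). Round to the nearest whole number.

Flow: 74 L/min ÷ 60 = 1.2333 L/s.
Vt = flow × Ti = 1.2333 L/s × 0.41 s × 1000 mL/L = 505.65 mL.
R = (PIP − Pplat)/V̇ = (39 − 19) / 1.2333 = 20.0/1.2333 = 16.217 cmH2O·s/L.
C = Vt/(Pplat − PEEP) = 505.65 / (19 − 3) = 505.65/16.0 = 31.603 mL/cmH2O.
τ = R × C = 16.217 × 0.0316 L/cmH2O = 0.5125 s.
Fraction remaining = e^(−Te/τ) = e^(−0.44/0.5125) = 0.4238.
Trapped volume = 505.65 × 0.4238 = 214.29 mL.

214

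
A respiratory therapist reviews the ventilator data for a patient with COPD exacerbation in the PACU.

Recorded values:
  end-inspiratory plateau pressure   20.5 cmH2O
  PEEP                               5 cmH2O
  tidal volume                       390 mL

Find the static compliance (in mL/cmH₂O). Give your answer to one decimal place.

25.2

Cstat = Vt / (Pplat − PEEP) = 390 / (20.5 − 5) = 390 / 15.5 = 25.161 mL/cmH2O.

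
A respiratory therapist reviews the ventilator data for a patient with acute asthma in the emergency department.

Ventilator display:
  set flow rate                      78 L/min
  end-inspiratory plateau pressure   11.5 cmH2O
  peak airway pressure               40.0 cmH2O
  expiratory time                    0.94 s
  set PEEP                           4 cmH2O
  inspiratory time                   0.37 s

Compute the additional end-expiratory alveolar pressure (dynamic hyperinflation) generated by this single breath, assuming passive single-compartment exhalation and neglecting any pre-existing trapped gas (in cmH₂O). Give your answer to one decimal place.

3.8

Flow: 78 L/min ÷ 60 = 1.3 L/s.
Vt = flow × Ti = 1.3 L/s × 0.37 s × 1000 mL/L = 481.0 mL.
R = (PIP − Pplat)/V̇ = (40.0 − 11.5) / 1.3 = 28.5/1.3 = 21.923 cmH2O·s/L.
C = Vt/(Pplat − PEEP) = 481.0 / (11.5 − 4) = 481.0/7.5 = 64.133 mL/cmH2O.
τ = R × C = 21.923 × 0.06413 L/cmH2O = 1.406 s.
Fraction remaining = e^(−Te/τ) = e^(−0.94/1.406) = 0.5124; trapped volume = 481.0 × 0.5124 = 246.46 mL.
Additional alveolar pressure from trapping ≈ V_trapped / C = 246.46 / 64.133 = 3.843 cmH2O.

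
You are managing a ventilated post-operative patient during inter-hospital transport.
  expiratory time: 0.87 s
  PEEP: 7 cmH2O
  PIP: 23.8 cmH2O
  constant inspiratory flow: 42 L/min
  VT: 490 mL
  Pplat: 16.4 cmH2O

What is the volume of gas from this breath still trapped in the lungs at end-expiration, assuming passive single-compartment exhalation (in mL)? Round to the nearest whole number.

101

Flow: 42 L/min ÷ 60 = 0.7 L/s.
R = (PIP − Pplat)/V̇ = (23.8 − 16.4) / 0.7 = 7.4/0.7 = 10.571 cmH2O·s/L.
C = Vt/(Pplat − PEEP) = 490.0 / (16.4 − 7) = 490.0/9.4 = 52.128 mL/cmH2O.
τ = R × C = 10.571 × 0.05213 L/cmH2O = 0.5511 s.
Fraction remaining = e^(−Te/τ) = e^(−0.87/0.5511) = 0.2063.
Trapped volume = 490.0 × 0.2063 = 101.09 mL.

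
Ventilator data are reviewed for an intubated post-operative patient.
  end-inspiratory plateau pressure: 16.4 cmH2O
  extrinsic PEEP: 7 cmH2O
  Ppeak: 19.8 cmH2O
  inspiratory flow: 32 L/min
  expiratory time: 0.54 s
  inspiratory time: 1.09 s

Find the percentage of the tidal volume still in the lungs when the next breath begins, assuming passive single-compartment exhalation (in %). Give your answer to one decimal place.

Flow: 32 L/min ÷ 60 = 0.5333 L/s.
Vt = flow × Ti = 0.5333 L/s × 1.09 s × 1000 mL/L = 581.3 mL.
R = (PIP − Pplat)/V̇ = (19.8 − 16.4) / 0.5333 = 3.4/0.5333 = 6.375 cmH2O·s/L.
C = Vt/(Pplat − PEEP) = 581.3 / (16.4 − 7) = 581.3/9.4 = 61.84 mL/cmH2O.
τ = R × C = 6.375 × 0.06184 L/cmH2O = 0.3942 s.
Fraction remaining at end-expiration = e^(−Te/τ) = e^(−0.54/0.3942) = 0.2541 → 25.41%.

25.4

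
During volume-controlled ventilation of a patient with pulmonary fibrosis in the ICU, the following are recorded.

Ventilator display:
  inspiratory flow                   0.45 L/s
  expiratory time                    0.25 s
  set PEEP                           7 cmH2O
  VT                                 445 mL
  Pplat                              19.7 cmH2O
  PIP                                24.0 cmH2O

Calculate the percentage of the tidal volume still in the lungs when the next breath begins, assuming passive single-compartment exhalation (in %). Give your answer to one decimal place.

47.4

R = (PIP − Pplat)/V̇ = (24.0 − 19.7) / 0.45 = 4.3/0.45 = 9.556 cmH2O·s/L.
C = Vt/(Pplat − PEEP) = 445.0 / (19.7 − 7) = 445.0/12.7 = 35.039 mL/cmH2O.
τ = R × C = 9.556 × 0.03504 L/cmH2O = 0.3348 s.
Fraction remaining at end-expiration = e^(−Te/τ) = e^(−0.25/0.3348) = 0.4739 → 47.39%.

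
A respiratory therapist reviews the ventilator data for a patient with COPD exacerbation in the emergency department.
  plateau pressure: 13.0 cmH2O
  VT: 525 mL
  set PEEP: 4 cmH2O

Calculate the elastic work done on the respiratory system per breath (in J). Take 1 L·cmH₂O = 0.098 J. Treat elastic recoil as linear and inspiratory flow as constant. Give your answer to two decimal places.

Elastic work ≈ ½ × (Pplat − PEEP) × Vt = 0.5 × (13.0 − 4) × 0.525 L = 0.5 × 9.0 × 0.525 = 2.363 L·cmH2O.
× 0.098 J/(L·cmH2O) → 0.2316 J.

0.23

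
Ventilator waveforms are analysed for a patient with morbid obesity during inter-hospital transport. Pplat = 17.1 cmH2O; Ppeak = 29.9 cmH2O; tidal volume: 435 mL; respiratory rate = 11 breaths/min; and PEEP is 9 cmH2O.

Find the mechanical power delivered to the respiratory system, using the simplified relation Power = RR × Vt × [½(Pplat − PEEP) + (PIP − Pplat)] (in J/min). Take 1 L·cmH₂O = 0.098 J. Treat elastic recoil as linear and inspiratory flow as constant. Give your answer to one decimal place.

Per-breath work = Vt × [½(Pplat−PEEP) + (PIP−Pplat)] = 0.435 × [0.5×8.1 + 12.8] = 0.435 × 16.85 = 7.33 L·cmH2O.
Power = 11 × 7.33 = 80.63 L·cmH2O/min.
× 0.098 J/(L·cmH2O) → 7.902 J/min.

7.9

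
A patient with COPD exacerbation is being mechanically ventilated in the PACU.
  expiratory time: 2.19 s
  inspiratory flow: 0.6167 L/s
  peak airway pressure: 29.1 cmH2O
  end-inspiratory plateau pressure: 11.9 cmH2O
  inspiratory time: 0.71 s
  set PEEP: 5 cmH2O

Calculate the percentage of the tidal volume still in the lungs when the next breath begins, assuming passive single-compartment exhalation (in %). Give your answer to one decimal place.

29.0

Vt = flow × Ti = 0.6167 L/s × 0.71 s × 1000 mL/L = 437.86 mL.
R = (PIP − Pplat)/V̇ = (29.1 − 11.9) / 0.6167 = 17.2/0.6167 = 27.89 cmH2O·s/L.
C = Vt/(Pplat − PEEP) = 437.86 / (11.9 − 5) = 437.86/6.9 = 63.458 mL/cmH2O.
τ = R × C = 27.89 × 0.06346 L/cmH2O = 1.77 s.
Fraction remaining at end-expiration = e^(−Te/τ) = e^(−2.19/1.77) = 0.2902 → 29.02%.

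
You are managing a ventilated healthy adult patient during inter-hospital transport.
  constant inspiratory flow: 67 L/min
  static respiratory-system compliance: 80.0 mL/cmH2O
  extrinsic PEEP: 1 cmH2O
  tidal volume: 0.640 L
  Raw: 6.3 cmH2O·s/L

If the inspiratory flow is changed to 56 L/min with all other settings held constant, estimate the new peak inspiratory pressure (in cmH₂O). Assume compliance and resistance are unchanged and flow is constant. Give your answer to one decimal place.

14.9

Flow: 67 L/min ÷ 60 = 1.1167 L/s.
New flow: 56 L/min ÷ 60 = 0.9333 L/s.
PIP = Vt/C + R·V̇ + PEEP (constant-flow equation of motion).
Only the resistive term changes: ΔPIP = R × ΔV̇ = 6.3 × (0.9333 − 1.1167) = 6.3 × -0.1834 = -1.155 cmH2O.
Original PIP = 640/80.0 + 6.3×1.1167 + 1 = 16.035 cmH2O; new PIP = 16.035 + (-1.155) = 14.88 cmH2O.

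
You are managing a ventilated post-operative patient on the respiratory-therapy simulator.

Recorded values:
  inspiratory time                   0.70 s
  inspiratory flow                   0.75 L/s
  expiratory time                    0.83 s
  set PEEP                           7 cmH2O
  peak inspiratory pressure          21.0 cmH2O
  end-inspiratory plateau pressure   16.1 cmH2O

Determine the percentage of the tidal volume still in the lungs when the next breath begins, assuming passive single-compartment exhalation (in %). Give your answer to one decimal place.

Vt = flow × Ti = 0.75 L/s × 0.70 s × 1000 mL/L = 525.0 mL.
R = (PIP − Pplat)/V̇ = (21.0 − 16.1) / 0.75 = 4.9/0.75 = 6.533 cmH2O·s/L.
C = Vt/(Pplat − PEEP) = 525.0 / (16.1 − 7) = 525.0/9.1 = 57.692 mL/cmH2O.
τ = R × C = 6.533 × 0.05769 L/cmH2O = 0.3769 s.
Fraction remaining at end-expiration = e^(−Te/τ) = e^(−0.83/0.3769) = 0.1106 → 11.06%.

11.1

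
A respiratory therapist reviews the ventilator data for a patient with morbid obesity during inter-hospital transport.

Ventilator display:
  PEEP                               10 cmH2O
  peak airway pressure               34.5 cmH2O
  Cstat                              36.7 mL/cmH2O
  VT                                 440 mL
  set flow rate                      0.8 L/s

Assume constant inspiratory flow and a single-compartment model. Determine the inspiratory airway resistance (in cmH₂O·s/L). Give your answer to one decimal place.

15.6

Equation of motion (constant flow): PIP = Vt/C + R·V̇ + PEEP.
R·V̇ = PIP − Vt/C − PEEP = 34.5 − 440/36.7 − 10 = 34.5 − 11.989 − 10 = 12.511 cmH2O.
R = 12.511 / 0.8 = 15.639 cmH2O·s/L.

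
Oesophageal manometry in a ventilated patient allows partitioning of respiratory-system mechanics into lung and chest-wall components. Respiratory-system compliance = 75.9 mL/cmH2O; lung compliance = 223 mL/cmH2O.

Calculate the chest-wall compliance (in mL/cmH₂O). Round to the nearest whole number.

1/Ccw = 1/Crs − 1/CL.
1/Ccw = 1/75.9 − 1/223 = 0.008691.
Ccw = 115.06 mL/cmH2O.

115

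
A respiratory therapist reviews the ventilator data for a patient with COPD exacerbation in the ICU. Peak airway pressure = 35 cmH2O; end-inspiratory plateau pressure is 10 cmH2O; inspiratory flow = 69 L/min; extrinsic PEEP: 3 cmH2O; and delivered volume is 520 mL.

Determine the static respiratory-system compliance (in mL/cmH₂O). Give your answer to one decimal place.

74.3

Cstat = Vt / (Pplat − PEEP) = 520 / (10 − 3) = 520 / 7.0 = 74.286 mL/cmH2O.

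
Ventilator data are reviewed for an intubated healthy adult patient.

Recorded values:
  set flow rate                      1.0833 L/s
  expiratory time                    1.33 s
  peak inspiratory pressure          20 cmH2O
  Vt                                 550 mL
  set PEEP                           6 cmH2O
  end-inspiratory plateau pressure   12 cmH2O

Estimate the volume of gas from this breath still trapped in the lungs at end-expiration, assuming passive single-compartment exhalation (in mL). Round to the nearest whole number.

77

R = (PIP − Pplat)/V̇ = (20 − 12) / 1.0833 = 8.0/1.0833 = 7.385 cmH2O·s/L.
C = Vt/(Pplat − PEEP) = 550.0 / (12 − 6) = 550.0/6.0 = 91.667 mL/cmH2O.
τ = R × C = 7.385 × 0.09167 L/cmH2O = 0.677 s.
Fraction remaining = e^(−Te/τ) = e^(−1.33/0.677) = 0.1402.
Trapped volume = 550.0 × 0.1402 = 77.11 mL.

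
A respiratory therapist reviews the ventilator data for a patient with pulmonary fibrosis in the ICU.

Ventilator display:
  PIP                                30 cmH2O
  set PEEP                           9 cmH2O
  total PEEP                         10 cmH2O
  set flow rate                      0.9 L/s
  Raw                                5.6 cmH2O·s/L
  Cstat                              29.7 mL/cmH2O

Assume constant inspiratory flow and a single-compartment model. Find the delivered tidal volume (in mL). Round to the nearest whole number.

444

Total PEEP = 10 cmH2O (set 9 + intrinsic 1); this is the baseline alveolar pressure.
Equation of motion (constant flow): PIP = Vt/C + R·V̇ + PEEP.
Vt/C = PIP − R·V̇ − PEEP = 30 − 5.04 − 10 = 14.96 cmH2O.
Vt = C × 14.96 = 29.7 × 14.96 = 444.31 mL.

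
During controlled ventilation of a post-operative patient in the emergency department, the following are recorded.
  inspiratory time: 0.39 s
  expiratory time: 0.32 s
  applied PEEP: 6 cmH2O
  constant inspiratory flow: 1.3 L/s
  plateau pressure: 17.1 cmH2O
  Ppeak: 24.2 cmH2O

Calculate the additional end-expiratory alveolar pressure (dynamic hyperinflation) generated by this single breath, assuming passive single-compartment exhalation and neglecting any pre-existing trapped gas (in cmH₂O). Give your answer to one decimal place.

Vt = flow × Ti = 1.3 L/s × 0.39 s × 1000 mL/L = 507.0 mL.
R = (PIP − Pplat)/V̇ = (24.2 − 17.1) / 1.3 = 7.1/1.3 = 5.462 cmH2O·s/L.
C = Vt/(Pplat − PEEP) = 507.0 / (17.1 − 6) = 507.0/11.1 = 45.676 mL/cmH2O.
τ = R × C = 5.462 × 0.04568 L/cmH2O = 0.2495 s.
Fraction remaining = e^(−Te/τ) = e^(−0.32/0.2495) = 0.2773; trapped volume = 507.0 × 0.2773 = 140.59 mL.
Additional alveolar pressure from trapping ≈ V_trapped / C = 140.59 / 45.676 = 3.078 cmH2O.

3.1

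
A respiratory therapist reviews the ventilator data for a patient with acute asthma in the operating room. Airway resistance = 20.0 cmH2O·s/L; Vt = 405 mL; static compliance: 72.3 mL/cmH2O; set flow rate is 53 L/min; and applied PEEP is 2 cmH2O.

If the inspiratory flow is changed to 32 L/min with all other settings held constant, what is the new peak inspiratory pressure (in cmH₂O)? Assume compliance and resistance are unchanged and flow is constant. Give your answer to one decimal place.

Flow: 53 L/min ÷ 60 = 0.8833 L/s.
New flow: 32 L/min ÷ 60 = 0.5333 L/s.
PIP = Vt/C + R·V̇ + PEEP (constant-flow equation of motion).
Only the resistive term changes: ΔPIP = R × ΔV̇ = 20.0 × (0.5333 − 0.8833) = 20.0 × -0.35 = -7.0 cmH2O.
Original PIP = 405/72.3 + 20.0×0.8833 + 2 = 25.268 cmH2O; new PIP = 25.268 + (-7.0) = 18.268 cmH2O.

18.3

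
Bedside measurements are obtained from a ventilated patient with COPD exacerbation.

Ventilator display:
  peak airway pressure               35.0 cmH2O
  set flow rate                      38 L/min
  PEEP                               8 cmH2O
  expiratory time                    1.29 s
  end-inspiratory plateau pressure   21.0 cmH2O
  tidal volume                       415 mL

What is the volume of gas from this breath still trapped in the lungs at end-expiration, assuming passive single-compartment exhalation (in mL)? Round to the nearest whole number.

67

Flow: 38 L/min ÷ 60 = 0.6333 L/s.
R = (PIP − Pplat)/V̇ = (35.0 − 21.0) / 0.6333 = 14.0/0.6333 = 22.106 cmH2O·s/L.
C = Vt/(Pplat − PEEP) = 415.0 / (21.0 − 8) = 415.0/13.0 = 31.923 mL/cmH2O.
τ = R × C = 22.106 × 0.03192 L/cmH2O = 0.7056 s.
Fraction remaining = e^(−Te/τ) = e^(−1.29/0.7056) = 0.1607.
Trapped volume = 415.0 × 0.1607 = 66.691 mL.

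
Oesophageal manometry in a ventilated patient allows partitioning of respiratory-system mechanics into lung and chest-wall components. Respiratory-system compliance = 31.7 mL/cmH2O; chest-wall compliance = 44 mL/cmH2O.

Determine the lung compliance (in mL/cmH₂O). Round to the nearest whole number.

1/CL = 1/Crs − 1/Ccw.
1/CL = 1/31.7 − 1/44 = 0.008818.
CL = 113.4 mL/cmH2O.

113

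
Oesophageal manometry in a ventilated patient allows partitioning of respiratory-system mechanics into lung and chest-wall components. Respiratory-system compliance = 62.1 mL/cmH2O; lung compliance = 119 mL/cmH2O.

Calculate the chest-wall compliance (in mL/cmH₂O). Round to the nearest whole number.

130

1/Ccw = 1/Crs − 1/CL.
1/Ccw = 1/62.1 − 1/119 = 0.0077.
Ccw = 129.87 mL/cmH2O.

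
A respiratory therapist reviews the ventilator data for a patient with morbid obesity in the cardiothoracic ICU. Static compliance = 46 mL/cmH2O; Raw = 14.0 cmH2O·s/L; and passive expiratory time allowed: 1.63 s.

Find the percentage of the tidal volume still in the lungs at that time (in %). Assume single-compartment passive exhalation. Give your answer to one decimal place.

τ = R × C = 14.0 × 46 mL/cmH2O = 14.0 × 0.046 L/cmH2O = 0.644 s.
Passive exhalation: V(t)/V₀ = e^(−t/τ) = e^(−1.63/0.644) = 0.07957.
Fraction remaining = 0.07957 → 7.957%.

8.0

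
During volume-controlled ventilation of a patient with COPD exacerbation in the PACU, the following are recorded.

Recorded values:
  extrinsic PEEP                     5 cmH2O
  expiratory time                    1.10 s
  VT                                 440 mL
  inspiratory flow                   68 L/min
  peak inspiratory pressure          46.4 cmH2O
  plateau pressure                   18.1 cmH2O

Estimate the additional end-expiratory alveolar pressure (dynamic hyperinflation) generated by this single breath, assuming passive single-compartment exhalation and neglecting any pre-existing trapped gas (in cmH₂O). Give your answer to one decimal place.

3.5

Flow: 68 L/min ÷ 60 = 1.1333 L/s.
R = (PIP − Pplat)/V̇ = (46.4 − 18.1) / 1.1333 = 28.3/1.1333 = 24.971 cmH2O·s/L.
C = Vt/(Pplat − PEEP) = 440.0 / (18.1 − 5) = 440.0/13.1 = 33.588 mL/cmH2O.
τ = R × C = 24.971 × 0.03359 L/cmH2O = 0.8388 s.
Fraction remaining = e^(−Te/τ) = e^(−1.10/0.8388) = 0.2694; trapped volume = 440.0 × 0.2694 = 118.54 mL.
Additional alveolar pressure from trapping ≈ V_trapped / C = 118.54 / 33.588 = 3.529 cmH2O.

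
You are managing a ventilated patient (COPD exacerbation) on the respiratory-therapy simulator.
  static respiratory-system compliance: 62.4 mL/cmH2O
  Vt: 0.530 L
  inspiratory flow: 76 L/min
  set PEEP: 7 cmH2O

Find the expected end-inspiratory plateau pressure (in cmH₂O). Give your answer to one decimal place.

Pplat = PEEP + Vt / Cstat = 7 + 530 / 62.4 = 7 + 8.494 = 15.494 cmH2O.

15.5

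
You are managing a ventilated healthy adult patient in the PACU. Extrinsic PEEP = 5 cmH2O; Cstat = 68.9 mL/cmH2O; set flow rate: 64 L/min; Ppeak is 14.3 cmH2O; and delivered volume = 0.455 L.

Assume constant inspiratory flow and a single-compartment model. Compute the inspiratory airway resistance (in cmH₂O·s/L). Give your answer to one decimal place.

2.5

Flow: 64 L/min ÷ 60 = 1.0667 L/s.
Equation of motion (constant flow): PIP = Vt/C + R·V̇ + PEEP.
R·V̇ = PIP − Vt/C − PEEP = 14.3 − 455/68.9 − 5 = 14.3 − 6.604 − 5 = 2.696 cmH2O.
R = 2.696 / 1.0667 = 2.527 cmH2O·s/L.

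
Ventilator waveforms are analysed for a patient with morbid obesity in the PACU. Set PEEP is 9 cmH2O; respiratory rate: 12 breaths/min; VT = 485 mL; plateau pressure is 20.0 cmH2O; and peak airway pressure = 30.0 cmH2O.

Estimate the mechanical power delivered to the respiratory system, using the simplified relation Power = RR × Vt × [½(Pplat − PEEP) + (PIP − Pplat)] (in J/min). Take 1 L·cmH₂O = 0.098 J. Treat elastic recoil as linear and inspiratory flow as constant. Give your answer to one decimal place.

8.8

Per-breath work = Vt × [½(Pplat−PEEP) + (PIP−Pplat)] = 0.485 × [0.5×11.0 + 10.0] = 0.485 × 15.5 = 7.518 L·cmH2O.
Power = 12 × 7.518 = 90.216 L·cmH2O/min.
× 0.098 J/(L·cmH2O) → 8.841 J/min.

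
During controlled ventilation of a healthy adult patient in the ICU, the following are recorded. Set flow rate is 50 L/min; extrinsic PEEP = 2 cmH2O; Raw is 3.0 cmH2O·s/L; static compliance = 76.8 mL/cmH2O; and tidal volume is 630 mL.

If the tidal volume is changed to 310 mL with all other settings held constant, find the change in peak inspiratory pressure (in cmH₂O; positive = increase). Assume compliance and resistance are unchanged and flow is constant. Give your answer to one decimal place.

-4.2

PIP = Vt/C + R·V̇ + PEEP (constant-flow equation of motion).
Only the elastic term changes: ΔPIP = ΔVt / C = (310 − 630) / 76.8 = -4.167 cmH2O.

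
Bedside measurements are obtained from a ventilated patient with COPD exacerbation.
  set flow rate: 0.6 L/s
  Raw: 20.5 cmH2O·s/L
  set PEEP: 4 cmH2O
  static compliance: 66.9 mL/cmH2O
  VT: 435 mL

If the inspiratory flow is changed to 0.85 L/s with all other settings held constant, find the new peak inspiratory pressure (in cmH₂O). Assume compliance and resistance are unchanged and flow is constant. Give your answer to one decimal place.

PIP = Vt/C + R·V̇ + PEEP (constant-flow equation of motion).
Only the resistive term changes: ΔPIP = R × ΔV̇ = 20.5 × (0.85 − 0.6) = 20.5 × 0.25 = 5.125 cmH2O.
Original PIP = 435/66.9 + 20.5×0.6 + 4 = 22.802 cmH2O; new PIP = 22.802 + (5.125) = 27.927 cmH2O.

27.9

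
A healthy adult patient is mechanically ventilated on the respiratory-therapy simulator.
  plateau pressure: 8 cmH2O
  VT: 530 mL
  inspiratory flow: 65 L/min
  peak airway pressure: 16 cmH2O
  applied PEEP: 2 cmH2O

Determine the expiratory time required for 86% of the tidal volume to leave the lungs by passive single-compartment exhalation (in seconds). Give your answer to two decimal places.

Flow: 65 L/min ÷ 60 = 1.0833 L/s.
R = (PIP − Pplat)/V̇ = (16 − 8) / 1.0833 = 8.0/1.0833 = 7.385 cmH2O·s/L.
C = Vt/(Pplat − PEEP) = 530.0 / (8 − 2) = 530.0/6.0 = 88.333 mL/cmH2O.
τ = R × C = 7.385 × 0.08833 L/cmH2O = 0.6523 s.
t = −τ·ln(1 − 0.86) = −0.6523·ln(0.14) = 1.282 s.

1.28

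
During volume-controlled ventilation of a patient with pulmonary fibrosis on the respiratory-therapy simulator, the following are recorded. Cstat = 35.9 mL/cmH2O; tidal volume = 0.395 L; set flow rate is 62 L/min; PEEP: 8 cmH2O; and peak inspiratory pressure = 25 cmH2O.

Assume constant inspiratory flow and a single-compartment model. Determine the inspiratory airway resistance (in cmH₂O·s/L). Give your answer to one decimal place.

Flow: 62 L/min ÷ 60 = 1.0333 L/s.
Equation of motion (constant flow): PIP = Vt/C + R·V̇ + PEEP.
R·V̇ = PIP − Vt/C − PEEP = 25 − 395/35.9 − 8 = 25 − 11.003 − 8 = 5.997 cmH2O.
R = 5.997 / 1.0333 = 5.804 cmH2O·s/L.

5.8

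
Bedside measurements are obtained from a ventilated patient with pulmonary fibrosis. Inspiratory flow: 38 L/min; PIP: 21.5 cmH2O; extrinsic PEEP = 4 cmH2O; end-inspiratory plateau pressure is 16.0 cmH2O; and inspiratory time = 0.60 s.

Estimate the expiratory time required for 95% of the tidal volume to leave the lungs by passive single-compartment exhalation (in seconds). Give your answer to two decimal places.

Flow: 38 L/min ÷ 60 = 0.6333 L/s.
Vt = flow × Ti = 0.6333 L/s × 0.60 s × 1000 mL/L = 379.98 mL.
R = (PIP − Pplat)/V̇ = (21.5 − 16.0) / 0.6333 = 5.5/0.6333 = 8.685 cmH2O·s/L.
C = Vt/(Pplat − PEEP) = 379.98 / (16.0 − 4) = 379.98/12.0 = 31.665 mL/cmH2O.
τ = R × C = 8.685 × 0.03167 L/cmH2O = 0.2751 s.
t = −τ·ln(1 − 0.95) = −0.2751·ln(0.05) = 0.8241 s.

0.82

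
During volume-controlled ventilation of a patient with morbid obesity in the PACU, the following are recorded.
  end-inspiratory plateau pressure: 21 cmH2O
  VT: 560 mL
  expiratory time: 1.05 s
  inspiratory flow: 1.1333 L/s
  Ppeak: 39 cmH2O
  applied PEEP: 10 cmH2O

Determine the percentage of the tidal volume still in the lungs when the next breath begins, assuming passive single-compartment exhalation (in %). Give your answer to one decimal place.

R = (PIP − Pplat)/V̇ = (39 − 21) / 1.1333 = 18.0/1.1333 = 15.883 cmH2O·s/L.
C = Vt/(Pplat − PEEP) = 560.0 / (21 − 10) = 560.0/11.0 = 50.909 mL/cmH2O.
τ = R × C = 15.883 × 0.05091 L/cmH2O = 0.8086 s.
Fraction remaining at end-expiration = e^(−Te/τ) = e^(−1.05/0.8086) = 0.2729 → 27.29%.

27.3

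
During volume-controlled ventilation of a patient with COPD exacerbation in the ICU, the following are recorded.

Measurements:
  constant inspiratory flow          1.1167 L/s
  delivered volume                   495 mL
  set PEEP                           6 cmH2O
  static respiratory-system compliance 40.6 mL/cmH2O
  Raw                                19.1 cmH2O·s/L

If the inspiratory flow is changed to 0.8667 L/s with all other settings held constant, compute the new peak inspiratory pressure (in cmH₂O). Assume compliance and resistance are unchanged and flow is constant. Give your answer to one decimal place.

34.7

PIP = Vt/C + R·V̇ + PEEP (constant-flow equation of motion).
Only the resistive term changes: ΔPIP = R × ΔV̇ = 19.1 × (0.8667 − 1.1167) = 19.1 × -0.25 = -4.775 cmH2O.
Original PIP = 495/40.6 + 19.1×1.1167 + 6 = 39.521 cmH2O; new PIP = 39.521 + (-4.775) = 34.746 cmH2O.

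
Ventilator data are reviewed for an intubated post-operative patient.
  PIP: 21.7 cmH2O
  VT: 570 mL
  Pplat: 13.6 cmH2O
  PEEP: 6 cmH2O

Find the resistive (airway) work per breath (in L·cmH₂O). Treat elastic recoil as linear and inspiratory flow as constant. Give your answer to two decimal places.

With constant inspiratory flow the resistive pressure is constant at PIP − Pplat = 21.7 − 13.6 = 8.1 cmH2O, so resistive work = 8.1 × 0.570 = 4.617 L·cmH2O.

4.62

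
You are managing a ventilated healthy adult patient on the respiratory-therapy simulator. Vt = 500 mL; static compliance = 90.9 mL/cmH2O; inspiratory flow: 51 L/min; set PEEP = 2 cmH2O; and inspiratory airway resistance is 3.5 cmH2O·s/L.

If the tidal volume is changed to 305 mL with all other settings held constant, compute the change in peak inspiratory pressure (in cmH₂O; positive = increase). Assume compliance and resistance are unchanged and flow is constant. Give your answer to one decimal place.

-2.1

PIP = Vt/C + R·V̇ + PEEP (constant-flow equation of motion).
Only the elastic term changes: ΔPIP = ΔVt / C = (305 − 500) / 90.9 = -2.145 cmH2O.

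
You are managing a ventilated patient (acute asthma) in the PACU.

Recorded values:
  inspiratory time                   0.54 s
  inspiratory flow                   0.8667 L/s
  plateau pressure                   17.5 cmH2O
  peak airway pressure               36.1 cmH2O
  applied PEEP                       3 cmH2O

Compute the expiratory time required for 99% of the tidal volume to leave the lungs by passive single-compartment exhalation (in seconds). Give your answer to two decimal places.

3.19

Vt = flow × Ti = 0.8667 L/s × 0.54 s × 1000 mL/L = 468.02 mL.
R = (PIP − Pplat)/V̇ = (36.1 − 17.5) / 0.8667 = 18.6/0.8667 = 21.461 cmH2O·s/L.
C = Vt/(Pplat − PEEP) = 468.02 / (17.5 − 3) = 468.02/14.5 = 32.277 mL/cmH2O.
τ = R × C = 21.461 × 0.03228 L/cmH2O = 0.6928 s.
t = −τ·ln(1 − 0.99) = −0.6928·ln(0.01) = 3.19 s.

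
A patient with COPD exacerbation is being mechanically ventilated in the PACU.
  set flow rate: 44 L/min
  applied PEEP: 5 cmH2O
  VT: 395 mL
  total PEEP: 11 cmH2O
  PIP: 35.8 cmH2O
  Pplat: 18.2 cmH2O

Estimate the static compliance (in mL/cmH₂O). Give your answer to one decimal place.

End-expiratory occlusion gives total PEEP = 11 cmH2O (intrinsic PEEP = 11 − 5 = 6). Use total PEEP for the elastic gradient.
Cstat = Vt / (Pplat − PEEPtotal) = 395 / (18.2 − 11) = 395 / 7.2 = 54.861 mL/cmH2O.

54.9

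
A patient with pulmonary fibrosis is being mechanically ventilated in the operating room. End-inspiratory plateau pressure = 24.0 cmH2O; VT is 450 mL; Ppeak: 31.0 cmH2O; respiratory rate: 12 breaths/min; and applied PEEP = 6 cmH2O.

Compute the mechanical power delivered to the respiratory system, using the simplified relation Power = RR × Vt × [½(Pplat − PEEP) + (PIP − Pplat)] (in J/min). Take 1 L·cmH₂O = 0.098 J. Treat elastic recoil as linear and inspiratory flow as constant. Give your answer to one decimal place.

8.5

Per-breath work = Vt × [½(Pplat−PEEP) + (PIP−Pplat)] = 0.450 × [0.5×18.0 + 7.0] = 0.450 × 16.0 = 7.2 L·cmH2O.
Power = 12 × 7.2 = 86.4 L·cmH2O/min.
× 0.098 J/(L·cmH2O) → 8.467 J/min.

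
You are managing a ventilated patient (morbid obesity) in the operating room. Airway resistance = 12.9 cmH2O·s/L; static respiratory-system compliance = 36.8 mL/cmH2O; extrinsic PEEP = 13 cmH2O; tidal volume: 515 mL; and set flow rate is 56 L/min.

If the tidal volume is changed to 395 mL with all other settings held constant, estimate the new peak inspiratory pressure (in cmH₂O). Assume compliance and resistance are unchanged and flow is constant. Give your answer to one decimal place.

Flow: 56 L/min ÷ 60 = 0.9333 L/s.
PIP = Vt/C + R·V̇ + PEEP (constant-flow equation of motion).
Only the elastic term changes: ΔPIP = ΔVt / C = (395 − 515) / 36.8 = -3.261 cmH2O.
Original PIP = 515/36.8 + 12.9×0.9333 + 13 = 39.034 cmH2O; new PIP = 39.034 + (-3.261) = 35.773 cmH2O.

35.8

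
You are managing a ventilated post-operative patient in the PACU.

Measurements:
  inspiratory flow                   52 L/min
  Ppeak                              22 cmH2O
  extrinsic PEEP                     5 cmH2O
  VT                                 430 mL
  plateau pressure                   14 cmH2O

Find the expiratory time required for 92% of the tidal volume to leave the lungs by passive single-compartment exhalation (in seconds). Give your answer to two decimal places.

Flow: 52 L/min ÷ 60 = 0.8667 L/s.
R = (PIP − Pplat)/V̇ = (22 − 14) / 0.8667 = 8.0/0.8667 = 9.23 cmH2O·s/L.
C = Vt/(Pplat − PEEP) = 430.0 / (14 − 5) = 430.0/9.0 = 47.778 mL/cmH2O.
τ = R × C = 9.23 × 0.04778 L/cmH2O = 0.441 s.
t = −τ·ln(1 − 0.92) = −0.441·ln(0.08) = 1.114 s.

1.11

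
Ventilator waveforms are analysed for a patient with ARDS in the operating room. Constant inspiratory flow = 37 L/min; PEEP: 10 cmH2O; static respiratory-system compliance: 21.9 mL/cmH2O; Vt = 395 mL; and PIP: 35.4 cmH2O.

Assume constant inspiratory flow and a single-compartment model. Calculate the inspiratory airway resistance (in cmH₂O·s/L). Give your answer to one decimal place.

11.9

Flow: 37 L/min ÷ 60 = 0.6167 L/s.
Equation of motion (constant flow): PIP = Vt/C + R·V̇ + PEEP.
R·V̇ = PIP − Vt/C − PEEP = 35.4 − 395/21.9 − 10 = 35.4 − 18.037 − 10 = 7.363 cmH2O.
R = 7.363 / 0.6167 = 11.939 cmH2O·s/L.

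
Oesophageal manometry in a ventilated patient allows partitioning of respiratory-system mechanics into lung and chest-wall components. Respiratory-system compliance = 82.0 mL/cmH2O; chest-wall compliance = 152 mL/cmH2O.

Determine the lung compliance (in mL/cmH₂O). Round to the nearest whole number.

178

1/CL = 1/Crs − 1/Ccw.
1/CL = 1/82.0 − 1/152 = 0.005616.
CL = 178.06 mL/cmH2O.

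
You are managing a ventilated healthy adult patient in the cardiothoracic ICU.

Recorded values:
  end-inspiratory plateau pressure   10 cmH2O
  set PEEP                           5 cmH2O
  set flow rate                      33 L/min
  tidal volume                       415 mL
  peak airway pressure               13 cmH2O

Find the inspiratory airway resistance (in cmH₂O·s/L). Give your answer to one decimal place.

Flow: 33 L/min ÷ 60 = 0.55 L/s.
Raw = (PIP − Pplat) / flow = (13 − 10) / 0.55 = 3.0 / 0.55 = 5.455 cmH2O·s/L.

5.5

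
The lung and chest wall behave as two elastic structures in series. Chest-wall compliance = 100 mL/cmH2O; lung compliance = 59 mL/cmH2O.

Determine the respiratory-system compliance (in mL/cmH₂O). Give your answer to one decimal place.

37.1

Lung and chest wall are elastances in series: 1/Crs = 1/CL + 1/Ccw.
1/Crs = 1/59 + 1/100 = 0.02695.
Crs = 37.106 mL/cmH2O.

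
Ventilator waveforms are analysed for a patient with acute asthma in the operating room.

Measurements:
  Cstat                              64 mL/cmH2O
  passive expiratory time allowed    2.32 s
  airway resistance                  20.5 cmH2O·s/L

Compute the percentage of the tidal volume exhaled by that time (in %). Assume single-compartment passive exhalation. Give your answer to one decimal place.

82.9

τ = R × C = 20.5 × 64 mL/cmH2O = 20.5 × 0.064 L/cmH2O = 1.312 s.
Passive exhalation: V(t)/V₀ = e^(−t/τ) = e^(−2.32/1.312) = 0.1706.
Fraction exhaled = 1 − 0.1706 = 0.8294 → 82.94%.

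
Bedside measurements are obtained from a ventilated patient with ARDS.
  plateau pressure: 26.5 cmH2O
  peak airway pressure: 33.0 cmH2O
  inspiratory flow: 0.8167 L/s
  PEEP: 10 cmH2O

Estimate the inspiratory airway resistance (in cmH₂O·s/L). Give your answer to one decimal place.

8.0

Raw = (PIP − Pplat) / flow = (33.0 − 26.5) / 0.8167 = 6.5 / 0.8167 = 7.959 cmH2O·s/L.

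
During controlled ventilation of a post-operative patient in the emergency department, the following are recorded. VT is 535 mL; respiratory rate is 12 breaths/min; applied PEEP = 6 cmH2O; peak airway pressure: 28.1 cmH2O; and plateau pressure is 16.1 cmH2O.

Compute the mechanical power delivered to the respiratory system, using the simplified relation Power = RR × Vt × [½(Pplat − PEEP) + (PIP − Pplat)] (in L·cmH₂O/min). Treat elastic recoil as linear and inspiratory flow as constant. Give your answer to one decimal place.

Per-breath work = Vt × [½(Pplat−PEEP) + (PIP−Pplat)] = 0.535 × [0.5×10.1 + 12.0] = 0.535 × 17.05 = 9.122 L·cmH2O.
Power = 12 × 9.122 = 109.46 L·cmH2O/min.

109.5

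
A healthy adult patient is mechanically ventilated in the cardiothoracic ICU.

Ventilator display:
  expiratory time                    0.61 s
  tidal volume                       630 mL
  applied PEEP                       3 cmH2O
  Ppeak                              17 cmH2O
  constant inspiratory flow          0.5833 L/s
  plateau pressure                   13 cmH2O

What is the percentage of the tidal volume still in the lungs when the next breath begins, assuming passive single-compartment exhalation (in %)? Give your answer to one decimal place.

R = (PIP − Pplat)/V̇ = (17 − 13) / 0.5833 = 4.0/0.5833 = 6.858 cmH2O·s/L.
C = Vt/(Pplat − PEEP) = 630.0 / (13 − 3) = 630.0/10.0 = 63.0 mL/cmH2O.
τ = R × C = 6.858 × 0.063 L/cmH2O = 0.4321 s.
Fraction remaining at end-expiration = e^(−Te/τ) = e^(−0.61/0.4321) = 0.2437 → 24.37%.

24.4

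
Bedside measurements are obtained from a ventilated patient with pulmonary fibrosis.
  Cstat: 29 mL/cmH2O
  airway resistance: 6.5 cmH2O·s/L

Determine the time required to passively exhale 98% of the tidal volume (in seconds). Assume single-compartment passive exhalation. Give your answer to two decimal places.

0.74

τ = R × C = 6.5 × 29 mL/cmH2O = 6.5 × 0.029 L/cmH2O = 0.1885 s.
Exhaled fraction f = 1 − e^(−t/τ) → t = −τ·ln(1 − f) = −0.1885·ln(0.02) = 0.7374 s.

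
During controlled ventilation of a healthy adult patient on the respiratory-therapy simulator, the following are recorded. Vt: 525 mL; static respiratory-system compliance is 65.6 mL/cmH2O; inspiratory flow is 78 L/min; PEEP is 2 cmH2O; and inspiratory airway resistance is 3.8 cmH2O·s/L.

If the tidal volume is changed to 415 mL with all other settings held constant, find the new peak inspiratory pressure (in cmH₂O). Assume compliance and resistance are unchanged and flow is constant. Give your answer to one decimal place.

13.3

Flow: 78 L/min ÷ 60 = 1.3 L/s.
PIP = Vt/C + R·V̇ + PEEP (constant-flow equation of motion).
Only the elastic term changes: ΔPIP = ΔVt / C = (415 − 525) / 65.6 = -1.677 cmH2O.
Original PIP = 525/65.6 + 3.8×1.3 + 2 = 14.943 cmH2O; new PIP = 14.943 + (-1.677) = 13.266 cmH2O.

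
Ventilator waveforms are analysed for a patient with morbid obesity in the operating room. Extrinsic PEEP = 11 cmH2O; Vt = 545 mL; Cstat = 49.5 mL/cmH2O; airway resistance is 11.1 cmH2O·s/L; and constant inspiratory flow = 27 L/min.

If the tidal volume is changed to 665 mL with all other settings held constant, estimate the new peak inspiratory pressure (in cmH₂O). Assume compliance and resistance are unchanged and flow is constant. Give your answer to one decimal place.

29.4

Flow: 27 L/min ÷ 60 = 0.45 L/s.
PIP = Vt/C + R·V̇ + PEEP (constant-flow equation of motion).
Only the elastic term changes: ΔPIP = ΔVt / C = (665 − 545) / 49.5 = 2.424 cmH2O.
Original PIP = 545/49.5 + 11.1×0.45 + 11 = 27.005 cmH2O; new PIP = 27.005 + (2.424) = 29.429 cmH2O.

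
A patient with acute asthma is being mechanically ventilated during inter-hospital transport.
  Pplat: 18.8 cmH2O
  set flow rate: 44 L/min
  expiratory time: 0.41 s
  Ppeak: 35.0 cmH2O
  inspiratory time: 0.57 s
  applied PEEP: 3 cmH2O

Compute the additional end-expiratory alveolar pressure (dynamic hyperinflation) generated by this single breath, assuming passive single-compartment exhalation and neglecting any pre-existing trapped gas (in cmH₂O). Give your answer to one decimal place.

7.8

Flow: 44 L/min ÷ 60 = 0.7333 L/s.
Vt = flow × Ti = 0.7333 L/s × 0.57 s × 1000 mL/L = 417.98 mL.
R = (PIP − Pplat)/V̇ = (35.0 − 18.8) / 0.7333 = 16.2/0.7333 = 22.092 cmH2O·s/L.
C = Vt/(Pplat − PEEP) = 417.98 / (18.8 − 3) = 417.98/15.8 = 26.454 mL/cmH2O.
τ = R × C = 22.092 × 0.02645 L/cmH2O = 0.5843 s.
Fraction remaining = e^(−Te/τ) = e^(−0.41/0.5843) = 0.4957; trapped volume = 417.98 × 0.4957 = 207.19 mL.
Additional alveolar pressure from trapping ≈ V_trapped / C = 207.19 / 26.454 = 7.832 cmH2O.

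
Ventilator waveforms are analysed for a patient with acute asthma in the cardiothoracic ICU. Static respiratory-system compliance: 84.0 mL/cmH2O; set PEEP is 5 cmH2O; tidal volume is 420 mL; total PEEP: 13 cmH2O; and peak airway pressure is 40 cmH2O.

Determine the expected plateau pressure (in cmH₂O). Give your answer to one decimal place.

End-expiratory occlusion gives total PEEP = 13 cmH2O (intrinsic PEEP = 13 − 5 = 8). Use total PEEP for the elastic gradient.
Pplat = PEEPtotal + Vt / Cstat = 13 + 420 / 84.0 = 13 + 5.0 = 18.0 cmH2O.

18.0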